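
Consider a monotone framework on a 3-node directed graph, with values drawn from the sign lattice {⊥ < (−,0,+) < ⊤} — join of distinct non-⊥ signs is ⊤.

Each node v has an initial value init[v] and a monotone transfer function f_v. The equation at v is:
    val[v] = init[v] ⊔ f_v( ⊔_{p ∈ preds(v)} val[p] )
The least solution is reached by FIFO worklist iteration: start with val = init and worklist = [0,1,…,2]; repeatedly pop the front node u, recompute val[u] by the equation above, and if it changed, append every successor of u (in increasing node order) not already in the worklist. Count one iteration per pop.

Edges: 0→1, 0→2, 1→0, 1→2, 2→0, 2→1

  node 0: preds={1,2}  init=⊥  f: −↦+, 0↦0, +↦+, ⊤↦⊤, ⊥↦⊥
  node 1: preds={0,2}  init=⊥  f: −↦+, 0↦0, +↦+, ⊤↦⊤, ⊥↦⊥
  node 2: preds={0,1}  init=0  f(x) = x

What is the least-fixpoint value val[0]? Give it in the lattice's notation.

0

Worklist (4 pops):
  #1 pop 0: in=0 → 0 (was ⊥); enqueue []
  #2 pop 1: in=0 → 0 (was ⊥); enqueue [0]
  #3 pop 2: in=0 → 0 (no change)
  #4 pop 0: in=0 → 0 (no change)

Fixpoint:
  val[0] = 0
  val[1] = 0
  val[2] = 0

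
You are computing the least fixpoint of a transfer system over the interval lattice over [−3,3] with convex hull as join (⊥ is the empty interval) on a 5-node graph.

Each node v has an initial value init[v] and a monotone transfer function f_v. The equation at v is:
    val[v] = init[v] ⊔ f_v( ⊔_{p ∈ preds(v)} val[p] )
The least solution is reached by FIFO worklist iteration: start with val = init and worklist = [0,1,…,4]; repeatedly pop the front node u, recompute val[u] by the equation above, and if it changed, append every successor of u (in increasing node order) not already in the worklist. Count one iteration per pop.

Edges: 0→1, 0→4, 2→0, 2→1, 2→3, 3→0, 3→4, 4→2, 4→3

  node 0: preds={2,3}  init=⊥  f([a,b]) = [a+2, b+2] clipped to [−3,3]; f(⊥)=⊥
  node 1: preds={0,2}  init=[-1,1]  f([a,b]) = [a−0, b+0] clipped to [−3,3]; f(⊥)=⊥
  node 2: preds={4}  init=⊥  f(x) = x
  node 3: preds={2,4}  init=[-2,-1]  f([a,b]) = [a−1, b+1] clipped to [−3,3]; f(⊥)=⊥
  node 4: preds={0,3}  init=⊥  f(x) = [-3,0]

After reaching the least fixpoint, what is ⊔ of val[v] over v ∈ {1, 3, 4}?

[-3,3]

Iteration log — 10 steps:
  step 1. node 0  ⊔preds=[-2,-1]  new=[0,1]  old=⊥  +wl: 
  step 2. node 1  ⊔preds=[0,1]  new=[-1,1]  stable
  step 3. node 2  ⊔preds=⊥  new=⊥  stable
  step 4. node 3  ⊔preds=⊥  new=[-2,-1]  stable
  step 5. node 4  ⊔preds=[-2,1]  new=[-3,0]  old=⊥  +wl: 2,3
  step 6. node 2  ⊔preds=[-3,0]  new=[-3,0]  old=⊥  +wl: 0,1
  step 7. node 3  ⊔preds=[-3,0]  new=[-3,1]  old=[-2,-1]  +wl: 4
  step 8. node 0  ⊔preds=[-3,1]  new=[-1,3]  old=[0,1]  +wl: 
  step 9. node 1  ⊔preds=[-3,3]  new=[-3,3]  old=[-1,1]  +wl: 
  step 10. node 4  ⊔preds=[-3,3]  new=[-3,0]  stable

Least fixpoint reached:
  node 0: [-1,3]
  node 1: [-3,3]
  node 2: [-3,0]
  node 3: [-3,1]
  node 4: [-3,0]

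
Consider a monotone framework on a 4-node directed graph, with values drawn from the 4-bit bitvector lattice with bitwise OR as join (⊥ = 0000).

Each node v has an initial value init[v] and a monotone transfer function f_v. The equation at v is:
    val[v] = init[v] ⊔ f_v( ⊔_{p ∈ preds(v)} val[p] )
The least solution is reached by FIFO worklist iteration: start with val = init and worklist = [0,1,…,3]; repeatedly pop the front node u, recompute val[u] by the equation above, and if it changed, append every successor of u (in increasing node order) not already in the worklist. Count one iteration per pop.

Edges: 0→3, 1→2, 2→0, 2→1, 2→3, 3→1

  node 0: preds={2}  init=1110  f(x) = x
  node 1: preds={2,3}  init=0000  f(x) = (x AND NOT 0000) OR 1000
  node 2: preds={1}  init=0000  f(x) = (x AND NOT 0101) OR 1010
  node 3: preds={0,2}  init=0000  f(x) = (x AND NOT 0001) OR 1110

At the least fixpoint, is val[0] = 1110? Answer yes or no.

yes

Trace (7 dequeues):
  [1] u=0 | in 0000 | out 1110 | ==
  [2] u=1 | in 0000 | out 1000 | prev 0000 | push {}
  [3] u=2 | in 1000 | out 1010 | prev 0000 | push {0,1}
  [4] u=3 | in 1110 | out 1110 | prev 0000 | push {}
  [5] u=0 | in 1010 | out 1110 | ==
  [6] u=1 | in 1110 | out 1110 | prev 1000 | push {2}
  [7] u=2 | in 1110 | out 1010 | ==

Converged values:
  [0] 1110
  [1] 1110
  [2] 1010
  [3] 1110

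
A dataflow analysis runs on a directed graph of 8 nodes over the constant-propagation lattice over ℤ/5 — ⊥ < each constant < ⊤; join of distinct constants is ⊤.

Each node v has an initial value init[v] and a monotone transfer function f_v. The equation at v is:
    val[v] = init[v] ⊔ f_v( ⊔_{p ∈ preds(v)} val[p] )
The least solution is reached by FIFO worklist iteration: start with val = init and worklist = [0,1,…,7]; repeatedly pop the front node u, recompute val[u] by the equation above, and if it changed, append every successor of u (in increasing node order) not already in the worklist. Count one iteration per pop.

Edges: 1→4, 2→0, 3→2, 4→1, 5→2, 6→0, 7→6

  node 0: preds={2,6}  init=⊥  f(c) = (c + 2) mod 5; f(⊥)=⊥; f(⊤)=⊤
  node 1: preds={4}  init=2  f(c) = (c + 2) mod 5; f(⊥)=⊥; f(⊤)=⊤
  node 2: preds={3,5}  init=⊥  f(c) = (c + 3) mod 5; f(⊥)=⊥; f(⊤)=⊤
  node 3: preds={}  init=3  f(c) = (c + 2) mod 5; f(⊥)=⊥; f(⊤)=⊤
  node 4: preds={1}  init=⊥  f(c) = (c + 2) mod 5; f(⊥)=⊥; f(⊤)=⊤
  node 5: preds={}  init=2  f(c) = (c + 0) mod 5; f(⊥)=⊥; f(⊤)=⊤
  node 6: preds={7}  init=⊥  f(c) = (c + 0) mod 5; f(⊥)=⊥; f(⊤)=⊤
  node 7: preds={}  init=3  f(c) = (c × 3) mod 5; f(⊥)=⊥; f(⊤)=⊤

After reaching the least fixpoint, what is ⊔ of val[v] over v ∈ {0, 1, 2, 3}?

⊤

Iteration log — 12 steps:
  step 1. node 0  ⊔preds=⊥  new=⊥  stable
  step 2. node 1  ⊔preds=⊥  new=2  stable
  step 3. node 2  ⊔preds=⊤  new=⊤  old=⊥  +wl: 0
  step 4. node 3  ⊔preds=⊥  new=3  stable
  step 5. node 4  ⊔preds=2  new=4  old=⊥  +wl: 1
  step 6. node 5  ⊔preds=⊥  new=2  stable
  step 7. node 6  ⊔preds=3  new=3  old=⊥  +wl: 
  step 8. node 7  ⊔preds=⊥  new=3  stable
  step 9. node 0  ⊔preds=⊤  new=⊤  old=⊥  +wl: 
  step 10. node 1  ⊔preds=4  new=⊤  old=2  +wl: 4
  step 11. node 4  ⊔preds=⊤  new=⊤  old=4  +wl: 1
  step 12. node 1  ⊔preds=⊤  new=⊤  stable

Least fixpoint reached:
  node 0: ⊤
  node 1: ⊤
  node 2: ⊤
  node 3: 3
  node 4: ⊤
  node 5: 2
  node 6: 3
  node 7: 3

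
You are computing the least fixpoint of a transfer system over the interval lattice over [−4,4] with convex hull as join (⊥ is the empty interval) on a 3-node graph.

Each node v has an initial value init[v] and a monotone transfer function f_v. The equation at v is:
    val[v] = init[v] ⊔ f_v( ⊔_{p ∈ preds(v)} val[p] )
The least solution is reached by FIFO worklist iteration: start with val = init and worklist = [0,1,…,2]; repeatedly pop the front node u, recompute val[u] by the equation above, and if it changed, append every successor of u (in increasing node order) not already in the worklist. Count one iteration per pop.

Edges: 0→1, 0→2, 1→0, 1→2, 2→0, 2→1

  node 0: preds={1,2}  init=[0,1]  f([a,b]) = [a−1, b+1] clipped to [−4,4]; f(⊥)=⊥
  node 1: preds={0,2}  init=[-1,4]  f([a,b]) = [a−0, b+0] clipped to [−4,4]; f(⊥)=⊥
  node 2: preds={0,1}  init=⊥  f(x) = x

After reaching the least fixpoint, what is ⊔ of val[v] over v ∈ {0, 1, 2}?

Trace (11 dequeues):
  [1] u=0 | in [-1,4] | out [-2,4] | prev [0,1] | push {}
  [2] u=1 | in [-2,4] | out [-2,4] | prev [-1,4] | push {0}
  [3] u=2 | in [-2,4] | out [-2,4] | prev ⊥ | push {1}
  [4] u=0 | in [-2,4] | out [-3,4] | prev [-2,4] | push {2}
  [5] u=1 | in [-3,4] | out [-3,4] | prev [-2,4] | push {0}
  [6] u=2 | in [-3,4] | out [-3,4] | prev [-2,4] | push {1}
  [7] u=0 | in [-3,4] | out [-4,4] | prev [-3,4] | push {2}
  [8] u=1 | in [-4,4] | out [-4,4] | prev [-3,4] | push {0}
  [9] u=2 | in [-4,4] | out [-4,4] | prev [-3,4] | push {1}
  [10] u=0 | in [-4,4] | out [-4,4] | ==
  [11] u=1 | in [-4,4] | out [-4,4] | ==

Converged values:
  [0] [-4,4]
  [1] [-4,4]
  [2] [-4,4]

[-4,4]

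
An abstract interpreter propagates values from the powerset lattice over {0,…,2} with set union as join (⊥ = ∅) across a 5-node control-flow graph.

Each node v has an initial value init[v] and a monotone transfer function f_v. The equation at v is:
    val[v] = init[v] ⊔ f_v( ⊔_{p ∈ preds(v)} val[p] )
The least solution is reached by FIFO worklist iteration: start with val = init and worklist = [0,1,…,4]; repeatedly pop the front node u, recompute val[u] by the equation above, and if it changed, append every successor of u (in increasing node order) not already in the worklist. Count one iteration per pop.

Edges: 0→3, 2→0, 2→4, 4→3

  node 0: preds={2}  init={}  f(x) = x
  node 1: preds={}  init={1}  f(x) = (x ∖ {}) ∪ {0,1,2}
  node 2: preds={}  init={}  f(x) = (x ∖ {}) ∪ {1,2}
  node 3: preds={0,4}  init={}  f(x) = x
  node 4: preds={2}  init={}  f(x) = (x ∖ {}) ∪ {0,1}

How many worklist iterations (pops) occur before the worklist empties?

Iteration log — 7 steps:
  step 1. node 0  ⊔preds={}  new={}  stable
  step 2. node 1  ⊔preds={}  new={0,1,2}  old={1}  +wl: 
  step 3. node 2  ⊔preds={}  new={1,2}  old={}  +wl: 0
  step 4. node 3  ⊔preds={}  new={}  stable
  step 5. node 4  ⊔preds={1,2}  new={0,1,2}  old={}  +wl: 3
  step 6. node 0  ⊔preds={1,2}  new={1,2}  old={}  +wl: 
  step 7. node 3  ⊔preds={0,1,2}  new={0,1,2}  old={}  +wl: 

Least fixpoint reached:
  node 0: {1,2}
  node 1: {0,1,2}
  node 2: {1,2}
  node 3: {0,1,2}
  node 4: {0,1,2}

7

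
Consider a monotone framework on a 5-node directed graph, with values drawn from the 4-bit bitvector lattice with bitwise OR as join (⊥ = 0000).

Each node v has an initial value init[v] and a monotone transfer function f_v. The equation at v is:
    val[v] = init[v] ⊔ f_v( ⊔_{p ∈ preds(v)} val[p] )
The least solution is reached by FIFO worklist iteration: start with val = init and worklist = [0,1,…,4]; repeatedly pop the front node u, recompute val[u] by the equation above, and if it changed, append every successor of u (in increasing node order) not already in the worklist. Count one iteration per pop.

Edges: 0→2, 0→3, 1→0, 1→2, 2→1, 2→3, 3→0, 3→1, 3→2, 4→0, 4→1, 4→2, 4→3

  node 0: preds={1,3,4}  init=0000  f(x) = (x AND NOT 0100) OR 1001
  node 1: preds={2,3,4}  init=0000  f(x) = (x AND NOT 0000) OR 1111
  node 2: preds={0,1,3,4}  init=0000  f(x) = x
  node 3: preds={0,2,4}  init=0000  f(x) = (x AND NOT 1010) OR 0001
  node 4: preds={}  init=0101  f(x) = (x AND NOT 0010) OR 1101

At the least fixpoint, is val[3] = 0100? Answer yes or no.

Iteration log — 9 steps:
  step 1. node 0  ⊔preds=0101  new=1001  old=0000  +wl: 
  step 2. node 1  ⊔preds=0101  new=1111  old=0000  +wl: 0
  step 3. node 2  ⊔preds=1111  new=1111  old=0000  +wl: 1
  step 4. node 3  ⊔preds=1111  new=0101  old=0000  +wl: 2
  step 5. node 4  ⊔preds=0000  new=1101  old=0101  +wl: 3
  step 6. node 0  ⊔preds=1111  new=1011  old=1001  +wl: 
  step 7. node 1  ⊔preds=1111  new=1111  stable
  step 8. node 2  ⊔preds=1111  new=1111  stable
  step 9. node 3  ⊔preds=1111  new=0101  stable

Least fixpoint reached:
  node 0: 1011
  node 1: 1111
  node 2: 1111
  node 3: 0101
  node 4: 1101

no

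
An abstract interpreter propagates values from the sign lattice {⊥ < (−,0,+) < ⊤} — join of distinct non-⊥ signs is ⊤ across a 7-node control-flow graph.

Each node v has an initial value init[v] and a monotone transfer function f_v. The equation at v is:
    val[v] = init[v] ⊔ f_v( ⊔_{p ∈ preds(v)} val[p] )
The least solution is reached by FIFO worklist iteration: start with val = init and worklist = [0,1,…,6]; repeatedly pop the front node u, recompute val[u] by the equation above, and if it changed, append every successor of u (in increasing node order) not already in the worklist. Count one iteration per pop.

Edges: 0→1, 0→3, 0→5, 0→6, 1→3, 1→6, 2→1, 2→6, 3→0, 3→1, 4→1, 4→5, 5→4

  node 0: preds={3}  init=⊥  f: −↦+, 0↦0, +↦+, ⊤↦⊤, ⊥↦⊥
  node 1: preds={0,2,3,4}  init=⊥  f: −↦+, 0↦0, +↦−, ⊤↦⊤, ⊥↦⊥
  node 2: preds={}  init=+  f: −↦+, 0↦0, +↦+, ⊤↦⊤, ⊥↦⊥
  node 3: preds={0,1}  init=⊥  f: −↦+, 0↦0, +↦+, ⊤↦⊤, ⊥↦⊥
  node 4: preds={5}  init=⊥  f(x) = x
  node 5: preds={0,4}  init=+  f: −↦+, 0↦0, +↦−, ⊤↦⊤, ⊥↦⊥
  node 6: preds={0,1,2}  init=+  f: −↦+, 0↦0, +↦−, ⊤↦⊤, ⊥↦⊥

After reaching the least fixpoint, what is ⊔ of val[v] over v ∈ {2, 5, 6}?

⊤

Trace (19 dequeues):
  [1] u=0 | in ⊥ | out ⊥ | ==
  [2] u=1 | in + | out − | prev ⊥ | push {}
  [3] u=2 | in ⊥ | out + | ==
  [4] u=3 | in − | out + | prev ⊥ | push {0,1}
  [5] u=4 | in + | out + | prev ⊥ | push {}
  [6] u=5 | in + | out ⊤ | prev + | push {4}
  [7] u=6 | in ⊤ | out ⊤ | prev + | push {}
  [8] u=0 | in + | out + | prev ⊥ | push {3,5,6}
  [9] u=1 | in + | out − | ==
  [10] u=4 | in ⊤ | out ⊤ | prev + | push {1}
  [11] u=3 | in ⊤ | out ⊤ | prev + | push {0}
  [12] u=5 | in ⊤ | out ⊤ | ==
  [13] u=6 | in ⊤ | out ⊤ | ==
  [14] u=1 | in ⊤ | out ⊤ | prev − | push {3,6}
  [15] u=0 | in ⊤ | out ⊤ | prev + | push {1,5}
  [16] u=3 | in ⊤ | out ⊤ | ==
  [17] u=6 | in ⊤ | out ⊤ | ==
  [18] u=1 | in ⊤ | out ⊤ | ==
  [19] u=5 | in ⊤ | out ⊤ | ==

Converged values:
  [0] ⊤
  [1] ⊤
  [2] +
  [3] ⊤
  [4] ⊤
  [5] ⊤
  [6] ⊤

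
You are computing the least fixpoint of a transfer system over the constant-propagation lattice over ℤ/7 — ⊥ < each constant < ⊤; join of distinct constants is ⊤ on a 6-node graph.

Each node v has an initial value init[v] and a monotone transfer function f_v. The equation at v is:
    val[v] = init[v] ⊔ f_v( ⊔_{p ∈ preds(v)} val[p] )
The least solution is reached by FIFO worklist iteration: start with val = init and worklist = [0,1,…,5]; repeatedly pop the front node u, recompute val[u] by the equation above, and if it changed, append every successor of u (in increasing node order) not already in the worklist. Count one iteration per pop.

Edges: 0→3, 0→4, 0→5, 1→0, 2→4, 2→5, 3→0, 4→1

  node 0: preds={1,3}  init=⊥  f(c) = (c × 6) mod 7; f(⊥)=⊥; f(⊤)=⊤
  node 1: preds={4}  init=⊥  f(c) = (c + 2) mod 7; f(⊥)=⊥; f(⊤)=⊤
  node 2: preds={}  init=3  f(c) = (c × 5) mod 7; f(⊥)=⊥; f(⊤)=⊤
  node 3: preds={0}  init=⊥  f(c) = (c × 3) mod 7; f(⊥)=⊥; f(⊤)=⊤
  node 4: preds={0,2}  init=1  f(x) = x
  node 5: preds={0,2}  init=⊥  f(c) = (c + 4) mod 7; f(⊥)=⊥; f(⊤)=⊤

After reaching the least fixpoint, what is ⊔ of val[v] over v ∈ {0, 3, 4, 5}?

Trace (16 dequeues):
  [1] u=0 | in ⊥ | out ⊥ | ==
  [2] u=1 | in 1 | out 3 | prev ⊥ | push {0}
  [3] u=2 | in ⊥ | out 3 | ==
  [4] u=3 | in ⊥ | out ⊥ | ==
  [5] u=4 | in 3 | out ⊤ | prev 1 | push {1}
  [6] u=5 | in 3 | out 0 | prev ⊥ | push {}
  [7] u=0 | in 3 | out 4 | prev ⊥ | push {3,4,5}
  [8] u=1 | in ⊤ | out ⊤ | prev 3 | push {0}
  [9] u=3 | in 4 | out 5 | prev ⊥ | push {}
  [10] u=4 | in ⊤ | out ⊤ | ==
  [11] u=5 | in ⊤ | out ⊤ | prev 0 | push {}
  [12] u=0 | in ⊤ | out ⊤ | prev 4 | push {3,4,5}
  [13] u=3 | in ⊤ | out ⊤ | prev 5 | push {0}
  [14] u=4 | in ⊤ | out ⊤ | ==
  [15] u=5 | in ⊤ | out ⊤ | ==
  [16] u=0 | in ⊤ | out ⊤ | ==

Converged values:
  [0] ⊤
  [1] ⊤
  [2] 3
  [3] ⊤
  [4] ⊤
  [5] ⊤

⊤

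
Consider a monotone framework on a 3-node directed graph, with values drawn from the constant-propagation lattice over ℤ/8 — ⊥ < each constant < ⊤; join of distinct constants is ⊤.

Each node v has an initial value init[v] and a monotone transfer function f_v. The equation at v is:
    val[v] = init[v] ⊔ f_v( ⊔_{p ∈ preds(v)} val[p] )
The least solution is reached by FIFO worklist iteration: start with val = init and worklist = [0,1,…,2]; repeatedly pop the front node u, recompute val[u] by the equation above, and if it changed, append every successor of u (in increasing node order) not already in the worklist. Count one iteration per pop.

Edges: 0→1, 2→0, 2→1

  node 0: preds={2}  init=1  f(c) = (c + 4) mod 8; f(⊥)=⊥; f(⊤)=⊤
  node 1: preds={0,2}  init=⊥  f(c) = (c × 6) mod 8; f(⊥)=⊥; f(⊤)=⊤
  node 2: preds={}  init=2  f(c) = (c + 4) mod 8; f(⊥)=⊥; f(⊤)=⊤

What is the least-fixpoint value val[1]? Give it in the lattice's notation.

Worklist (3 pops):
  #1 pop 0: in=2 → ⊤ (was 1); enqueue []
  #2 pop 1: in=⊤ → ⊤ (was ⊥); enqueue []
  #3 pop 2: in=⊥ → 2 (no change)

Fixpoint:
  val[0] = ⊤
  val[1] = ⊤
  val[2] = 2

⊤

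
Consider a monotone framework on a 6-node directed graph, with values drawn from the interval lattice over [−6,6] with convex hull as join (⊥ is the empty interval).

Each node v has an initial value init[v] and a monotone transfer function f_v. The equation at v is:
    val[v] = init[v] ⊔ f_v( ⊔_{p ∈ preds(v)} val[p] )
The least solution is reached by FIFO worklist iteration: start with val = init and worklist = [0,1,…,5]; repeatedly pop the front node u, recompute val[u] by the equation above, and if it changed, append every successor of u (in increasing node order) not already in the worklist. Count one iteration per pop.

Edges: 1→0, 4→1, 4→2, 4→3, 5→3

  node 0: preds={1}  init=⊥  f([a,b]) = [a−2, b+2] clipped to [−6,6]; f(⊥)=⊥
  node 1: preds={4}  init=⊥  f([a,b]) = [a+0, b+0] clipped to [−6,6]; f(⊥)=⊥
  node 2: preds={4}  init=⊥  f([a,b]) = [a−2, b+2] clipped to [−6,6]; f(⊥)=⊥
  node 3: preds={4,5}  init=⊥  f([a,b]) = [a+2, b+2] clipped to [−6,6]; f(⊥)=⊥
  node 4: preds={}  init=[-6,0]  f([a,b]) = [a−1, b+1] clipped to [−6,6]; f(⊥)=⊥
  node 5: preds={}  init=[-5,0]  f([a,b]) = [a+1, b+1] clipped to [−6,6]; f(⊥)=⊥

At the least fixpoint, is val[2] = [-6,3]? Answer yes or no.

Worklist (7 pops):
  #1 pop 0: in=⊥ → ⊥ (no change)
  #2 pop 1: in=[-6,0] → [-6,0] (was ⊥); enqueue [0]
  #3 pop 2: in=[-6,0] → [-6,2] (was ⊥); enqueue []
  #4 pop 3: in=[-6,0] → [-4,2] (was ⊥); enqueue []
  #5 pop 4: in=⊥ → [-6,0] (no change)
  #6 pop 5: in=⊥ → [-5,0] (no change)
  #7 pop 0: in=[-6,0] → [-6,2] (was ⊥); enqueue []

Fixpoint:
  val[0] = [-6,2]
  val[1] = [-6,0]
  val[2] = [-6,2]
  val[3] = [-4,2]
  val[4] = [-6,0]
  val[5] = [-5,0]

no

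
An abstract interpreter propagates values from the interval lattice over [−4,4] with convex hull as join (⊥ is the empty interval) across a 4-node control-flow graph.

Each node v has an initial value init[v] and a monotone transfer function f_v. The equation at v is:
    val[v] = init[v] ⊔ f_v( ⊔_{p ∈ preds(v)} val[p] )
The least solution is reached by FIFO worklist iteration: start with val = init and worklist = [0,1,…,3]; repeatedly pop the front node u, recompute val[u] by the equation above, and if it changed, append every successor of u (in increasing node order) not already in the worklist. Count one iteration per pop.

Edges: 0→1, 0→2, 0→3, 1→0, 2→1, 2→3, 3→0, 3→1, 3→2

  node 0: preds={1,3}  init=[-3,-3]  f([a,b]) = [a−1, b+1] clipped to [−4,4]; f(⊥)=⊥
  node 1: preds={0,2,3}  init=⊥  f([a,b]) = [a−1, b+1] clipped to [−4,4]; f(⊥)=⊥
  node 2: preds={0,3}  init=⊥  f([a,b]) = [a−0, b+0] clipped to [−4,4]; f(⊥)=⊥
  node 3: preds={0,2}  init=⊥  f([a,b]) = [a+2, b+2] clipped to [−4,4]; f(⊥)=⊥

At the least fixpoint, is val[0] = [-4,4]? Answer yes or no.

Iteration log — 17 steps:
  step 1. node 0  ⊔preds=⊥  new=[-3,-3]  stable
  step 2. node 1  ⊔preds=[-3,-3]  new=[-4,-2]  old=⊥  +wl: 0
  step 3. node 2  ⊔preds=[-3,-3]  new=[-3,-3]  old=⊥  +wl: 1
  step 4. node 3  ⊔preds=[-3,-3]  new=[-1,-1]  old=⊥  +wl: 2
  step 5. node 0  ⊔preds=[-4,-1]  new=[-4,0]  old=[-3,-3]  +wl: 3
  step 6. node 1  ⊔preds=[-4,0]  new=[-4,1]  old=[-4,-2]  +wl: 0
  step 7. node 2  ⊔preds=[-4,0]  new=[-4,0]  old=[-3,-3]  +wl: 1
  step 8. node 3  ⊔preds=[-4,0]  new=[-2,2]  old=[-1,-1]  +wl: 2
  step 9. node 0  ⊔preds=[-4,2]  new=[-4,3]  old=[-4,0]  +wl: 3
  step 10. node 1  ⊔preds=[-4,3]  new=[-4,4]  old=[-4,1]  +wl: 0
  step 11. node 2  ⊔preds=[-4,3]  new=[-4,3]  old=[-4,0]  +wl: 1
  step 12. node 3  ⊔preds=[-4,3]  new=[-2,4]  old=[-2,2]  +wl: 2
  step 13. node 0  ⊔preds=[-4,4]  new=[-4,4]  old=[-4,3]  +wl: 3
  step 14. node 1  ⊔preds=[-4,4]  new=[-4,4]  stable
  step 15. node 2  ⊔preds=[-4,4]  new=[-4,4]  old=[-4,3]  +wl: 1
  step 16. node 3  ⊔preds=[-4,4]  new=[-2,4]  stable
  step 17. node 1  ⊔preds=[-4,4]  new=[-4,4]  stable

Least fixpoint reached:
  node 0: [-4,4]
  node 1: [-4,4]
  node 2: [-4,4]
  node 3: [-2,4]

yes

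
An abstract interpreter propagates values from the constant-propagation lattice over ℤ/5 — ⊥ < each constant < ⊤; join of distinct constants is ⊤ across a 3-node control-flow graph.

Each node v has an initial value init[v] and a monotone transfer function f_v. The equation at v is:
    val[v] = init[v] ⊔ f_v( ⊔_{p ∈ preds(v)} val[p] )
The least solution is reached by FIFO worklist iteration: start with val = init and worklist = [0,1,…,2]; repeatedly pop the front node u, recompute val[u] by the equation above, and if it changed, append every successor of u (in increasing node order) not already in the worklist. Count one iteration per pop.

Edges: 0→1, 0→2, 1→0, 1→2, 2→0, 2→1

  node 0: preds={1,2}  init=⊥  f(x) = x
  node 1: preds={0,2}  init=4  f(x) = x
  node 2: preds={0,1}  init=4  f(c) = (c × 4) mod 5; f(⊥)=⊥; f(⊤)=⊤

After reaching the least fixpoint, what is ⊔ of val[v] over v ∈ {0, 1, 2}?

Worklist (7 pops):
  #1 pop 0: in=4 → 4 (was ⊥); enqueue []
  #2 pop 1: in=4 → 4 (no change)
  #3 pop 2: in=4 → ⊤ (was 4); enqueue [0,1]
  #4 pop 0: in=⊤ → ⊤ (was 4); enqueue [2]
  #5 pop 1: in=⊤ → ⊤ (was 4); enqueue [0]
  #6 pop 2: in=⊤ → ⊤ (no change)
  #7 pop 0: in=⊤ → ⊤ (no change)

Fixpoint:
  val[0] = ⊤
  val[1] = ⊤
  val[2] = ⊤

⊤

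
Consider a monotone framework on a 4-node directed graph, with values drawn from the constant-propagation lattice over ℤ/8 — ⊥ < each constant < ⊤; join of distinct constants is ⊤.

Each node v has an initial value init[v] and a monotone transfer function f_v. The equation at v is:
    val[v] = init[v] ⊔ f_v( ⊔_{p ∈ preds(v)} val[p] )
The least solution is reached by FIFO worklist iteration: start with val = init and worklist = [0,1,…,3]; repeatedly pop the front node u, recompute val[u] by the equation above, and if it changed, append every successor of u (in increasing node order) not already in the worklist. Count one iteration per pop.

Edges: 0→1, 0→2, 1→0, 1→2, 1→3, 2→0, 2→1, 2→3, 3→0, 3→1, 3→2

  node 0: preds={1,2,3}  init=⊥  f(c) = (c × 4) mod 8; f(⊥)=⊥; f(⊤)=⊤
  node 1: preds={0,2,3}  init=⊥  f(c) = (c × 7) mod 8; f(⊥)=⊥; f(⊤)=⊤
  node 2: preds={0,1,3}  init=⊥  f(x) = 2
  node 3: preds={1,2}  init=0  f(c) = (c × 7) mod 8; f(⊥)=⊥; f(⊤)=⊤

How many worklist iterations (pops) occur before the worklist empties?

Worklist (9 pops):
  #1 pop 0: in=0 → 0 (was ⊥); enqueue []
  #2 pop 1: in=0 → 0 (was ⊥); enqueue [0]
  #3 pop 2: in=0 → 2 (was ⊥); enqueue [1]
  #4 pop 3: in=⊤ → ⊤ (was 0); enqueue [2]
  #5 pop 0: in=⊤ → ⊤ (was 0); enqueue []
  #6 pop 1: in=⊤ → ⊤ (was 0); enqueue [0,3]
  #7 pop 2: in=⊤ → 2 (no change)
  #8 pop 0: in=⊤ → ⊤ (no change)
  #9 pop 3: in=⊤ → ⊤ (no change)

Fixpoint:
  val[0] = ⊤
  val[1] = ⊤
  val[2] = 2
  val[3] = ⊤

9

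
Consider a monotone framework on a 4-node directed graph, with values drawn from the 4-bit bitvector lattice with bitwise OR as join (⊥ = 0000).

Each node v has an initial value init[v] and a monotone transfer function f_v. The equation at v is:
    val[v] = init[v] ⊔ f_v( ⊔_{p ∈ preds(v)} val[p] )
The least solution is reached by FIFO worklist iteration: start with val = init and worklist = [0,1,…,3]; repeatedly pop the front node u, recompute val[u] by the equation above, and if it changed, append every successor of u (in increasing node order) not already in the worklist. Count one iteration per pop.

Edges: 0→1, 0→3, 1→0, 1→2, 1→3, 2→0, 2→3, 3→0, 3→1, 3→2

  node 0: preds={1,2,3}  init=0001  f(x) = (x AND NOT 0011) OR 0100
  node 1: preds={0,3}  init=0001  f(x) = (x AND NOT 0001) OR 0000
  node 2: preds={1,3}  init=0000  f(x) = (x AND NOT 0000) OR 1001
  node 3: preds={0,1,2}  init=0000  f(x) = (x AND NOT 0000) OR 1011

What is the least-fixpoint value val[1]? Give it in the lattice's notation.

Trace (9 dequeues):
  [1] u=0 | in 0001 | out 0101 | prev 0001 | push {}
  [2] u=1 | in 0101 | out 0101 | prev 0001 | push {0}
  [3] u=2 | in 0101 | out 1101 | prev 0000 | push {}
  [4] u=3 | in 1101 | out 1111 | prev 0000 | push {1,2}
  [5] u=0 | in 1111 | out 1101 | prev 0101 | push {3}
  [6] u=1 | in 1111 | out 1111 | prev 0101 | push {0}
  [7] u=2 | in 1111 | out 1111 | prev 1101 | push {}
  [8] u=3 | in 1111 | out 1111 | ==
  [9] u=0 | in 1111 | out 1101 | ==

Converged values:
  [0] 1101
  [1] 1111
  [2] 1111
  [3] 1111

1111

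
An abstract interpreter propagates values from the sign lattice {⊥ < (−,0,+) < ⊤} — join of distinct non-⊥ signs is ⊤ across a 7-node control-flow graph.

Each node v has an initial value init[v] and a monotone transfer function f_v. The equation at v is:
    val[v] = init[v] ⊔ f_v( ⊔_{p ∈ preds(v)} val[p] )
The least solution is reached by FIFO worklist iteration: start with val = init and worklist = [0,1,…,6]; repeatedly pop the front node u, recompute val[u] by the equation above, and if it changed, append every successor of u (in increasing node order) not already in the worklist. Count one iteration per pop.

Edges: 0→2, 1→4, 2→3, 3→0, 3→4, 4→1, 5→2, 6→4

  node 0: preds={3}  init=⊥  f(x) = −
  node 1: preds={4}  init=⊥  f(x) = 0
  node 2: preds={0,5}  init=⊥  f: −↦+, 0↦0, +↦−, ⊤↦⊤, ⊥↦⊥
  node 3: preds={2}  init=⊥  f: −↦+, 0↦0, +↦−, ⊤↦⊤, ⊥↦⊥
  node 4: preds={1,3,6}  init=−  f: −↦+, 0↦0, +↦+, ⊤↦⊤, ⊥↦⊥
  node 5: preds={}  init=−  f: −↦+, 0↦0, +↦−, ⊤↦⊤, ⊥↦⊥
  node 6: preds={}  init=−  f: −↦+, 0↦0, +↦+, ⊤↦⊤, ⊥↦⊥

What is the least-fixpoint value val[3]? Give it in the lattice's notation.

Trace (9 dequeues):
  [1] u=0 | in ⊥ | out − | prev ⊥ | push {}
  [2] u=1 | in − | out 0 | prev ⊥ | push {}
  [3] u=2 | in − | out + | prev ⊥ | push {}
  [4] u=3 | in + | out − | prev ⊥ | push {0}
  [5] u=4 | in ⊤ | out ⊤ | prev − | push {1}
  [6] u=5 | in ⊥ | out − | ==
  [7] u=6 | in ⊥ | out − | ==
  [8] u=0 | in − | out − | ==
  [9] u=1 | in ⊤ | out 0 | ==

Converged values:
  [0] −
  [1] 0
  [2] +
  [3] −
  [4] ⊤
  [5] −
  [6] −

−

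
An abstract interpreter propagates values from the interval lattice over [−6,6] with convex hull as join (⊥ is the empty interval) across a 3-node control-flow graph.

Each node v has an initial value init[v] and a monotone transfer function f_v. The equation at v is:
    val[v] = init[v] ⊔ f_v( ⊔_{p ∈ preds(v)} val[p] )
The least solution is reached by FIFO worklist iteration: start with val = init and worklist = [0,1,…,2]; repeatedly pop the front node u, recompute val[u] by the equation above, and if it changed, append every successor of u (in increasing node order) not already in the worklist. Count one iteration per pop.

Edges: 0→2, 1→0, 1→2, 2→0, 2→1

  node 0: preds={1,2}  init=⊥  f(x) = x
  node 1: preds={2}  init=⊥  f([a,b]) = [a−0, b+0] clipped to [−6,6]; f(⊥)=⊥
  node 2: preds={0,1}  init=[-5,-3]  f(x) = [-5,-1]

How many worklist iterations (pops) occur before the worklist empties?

7

Trace (7 dequeues):
  [1] u=0 | in [-5,-3] | out [-5,-3] | prev ⊥ | push {}
  [2] u=1 | in [-5,-3] | out [-5,-3] | prev ⊥ | push {0}
  [3] u=2 | in [-5,-3] | out [-5,-1] | prev [-5,-3] | push {1}
  [4] u=0 | in [-5,-1] | out [-5,-1] | prev [-5,-3] | push {2}
  [5] u=1 | in [-5,-1] | out [-5,-1] | prev [-5,-3] | push {0}
  [6] u=2 | in [-5,-1] | out [-5,-1] | ==
  [7] u=0 | in [-5,-1] | out [-5,-1] | ==

Converged values:
  [0] [-5,-1]
  [1] [-5,-1]
  [2] [-5,-1]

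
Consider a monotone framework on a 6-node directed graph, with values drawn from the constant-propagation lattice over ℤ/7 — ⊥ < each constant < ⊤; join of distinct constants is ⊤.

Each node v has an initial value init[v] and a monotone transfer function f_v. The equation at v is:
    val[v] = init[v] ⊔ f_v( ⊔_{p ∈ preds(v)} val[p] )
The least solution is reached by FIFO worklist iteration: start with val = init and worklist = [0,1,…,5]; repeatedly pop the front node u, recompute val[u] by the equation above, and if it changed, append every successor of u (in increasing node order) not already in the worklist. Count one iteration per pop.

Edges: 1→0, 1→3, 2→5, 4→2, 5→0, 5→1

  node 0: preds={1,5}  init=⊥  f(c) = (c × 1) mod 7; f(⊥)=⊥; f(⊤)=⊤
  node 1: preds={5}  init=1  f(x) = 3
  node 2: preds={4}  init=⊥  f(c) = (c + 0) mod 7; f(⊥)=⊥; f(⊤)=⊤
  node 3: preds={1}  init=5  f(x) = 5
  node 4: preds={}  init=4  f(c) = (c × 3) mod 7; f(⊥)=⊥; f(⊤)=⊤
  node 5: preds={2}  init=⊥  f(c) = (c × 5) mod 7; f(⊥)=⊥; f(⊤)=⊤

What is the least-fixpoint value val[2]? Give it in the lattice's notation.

Worklist (8 pops):
  #1 pop 0: in=1 → 1 (was ⊥); enqueue []
  #2 pop 1: in=⊥ → ⊤ (was 1); enqueue [0]
  #3 pop 2: in=4 → 4 (was ⊥); enqueue []
  #4 pop 3: in=⊤ → 5 (no change)
  #5 pop 4: in=⊥ → 4 (no change)
  #6 pop 5: in=4 → 6 (was ⊥); enqueue [1]
  #7 pop 0: in=⊤ → ⊤ (was 1); enqueue []
  #8 pop 1: in=6 → ⊤ (no change)

Fixpoint:
  val[0] = ⊤
  val[1] = ⊤
  val[2] = 4
  val[3] = 5
  val[4] = 4
  val[5] = 6

4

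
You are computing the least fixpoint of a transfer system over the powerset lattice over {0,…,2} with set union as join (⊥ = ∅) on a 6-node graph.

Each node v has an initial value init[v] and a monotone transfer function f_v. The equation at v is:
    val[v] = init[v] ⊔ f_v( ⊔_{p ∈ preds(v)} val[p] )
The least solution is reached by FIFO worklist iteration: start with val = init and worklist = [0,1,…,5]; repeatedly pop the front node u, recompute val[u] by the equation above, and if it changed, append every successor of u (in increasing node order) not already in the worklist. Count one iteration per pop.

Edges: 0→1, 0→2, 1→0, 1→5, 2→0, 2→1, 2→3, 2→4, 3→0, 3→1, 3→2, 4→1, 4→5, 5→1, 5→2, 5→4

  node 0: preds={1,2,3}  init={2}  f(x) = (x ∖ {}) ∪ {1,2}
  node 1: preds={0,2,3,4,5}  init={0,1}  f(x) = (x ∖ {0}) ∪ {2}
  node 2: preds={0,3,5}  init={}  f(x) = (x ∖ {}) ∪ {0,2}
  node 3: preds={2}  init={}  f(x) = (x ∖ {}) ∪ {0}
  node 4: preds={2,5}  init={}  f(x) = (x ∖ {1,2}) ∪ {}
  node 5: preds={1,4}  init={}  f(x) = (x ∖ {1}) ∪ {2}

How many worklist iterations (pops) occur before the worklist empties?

10

Trace (10 dequeues):
  [1] u=0 | in {0,1} | out {0,1,2} | prev {2} | push {}
  [2] u=1 | in {0,1,2} | out {0,1,2} | prev {0,1} | push {0}
  [3] u=2 | in {0,1,2} | out {0,1,2} | prev {} | push {1}
  [4] u=3 | in {0,1,2} | out {0,1,2} | prev {} | push {2}
  [5] u=4 | in {0,1,2} | out {0} | prev {} | push {}
  [6] u=5 | in {0,1,2} | out {0,2} | prev {} | push {4}
  [7] u=0 | in {0,1,2} | out {0,1,2} | ==
  [8] u=1 | in {0,1,2} | out {0,1,2} | ==
  [9] u=2 | in {0,1,2} | out {0,1,2} | ==
  [10] u=4 | in {0,1,2} | out {0} | ==

Converged values:
  [0] {0,1,2}
  [1] {0,1,2}
  [2] {0,1,2}
  [3] {0,1,2}
  [4] {0}
  [5] {0,2}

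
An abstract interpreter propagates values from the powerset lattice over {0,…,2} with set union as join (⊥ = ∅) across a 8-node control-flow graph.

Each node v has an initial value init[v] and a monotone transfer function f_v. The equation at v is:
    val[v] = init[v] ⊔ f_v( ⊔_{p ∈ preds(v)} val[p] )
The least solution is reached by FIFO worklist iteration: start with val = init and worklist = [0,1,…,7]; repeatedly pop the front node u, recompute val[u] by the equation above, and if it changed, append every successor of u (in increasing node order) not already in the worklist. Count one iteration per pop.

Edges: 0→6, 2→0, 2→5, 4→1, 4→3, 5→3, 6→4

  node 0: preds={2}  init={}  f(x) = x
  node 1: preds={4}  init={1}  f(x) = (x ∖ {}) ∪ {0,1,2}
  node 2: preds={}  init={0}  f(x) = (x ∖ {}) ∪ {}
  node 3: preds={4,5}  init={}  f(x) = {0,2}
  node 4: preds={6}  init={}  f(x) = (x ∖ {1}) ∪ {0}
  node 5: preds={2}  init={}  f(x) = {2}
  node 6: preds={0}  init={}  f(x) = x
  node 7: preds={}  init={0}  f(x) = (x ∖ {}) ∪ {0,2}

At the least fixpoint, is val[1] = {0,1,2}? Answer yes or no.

Trace (11 dequeues):
  [1] u=0 | in {0} | out {0} | prev {} | push {}
  [2] u=1 | in {} | out {0,1,2} | prev {1} | push {}
  [3] u=2 | in {} | out {0} | ==
  [4] u=3 | in {} | out {0,2} | prev {} | push {}
  [5] u=4 | in {} | out {0} | prev {} | push {1,3}
  [6] u=5 | in {0} | out {2} | prev {} | push {}
  [7] u=6 | in {0} | out {0} | prev {} | push {4}
  [8] u=7 | in {} | out {0,2} | prev {0} | push {}
  [9] u=1 | in {0} | out {0,1,2} | ==
  [10] u=3 | in {0,2} | out {0,2} | ==
  [11] u=4 | in {0} | out {0} | ==

Converged values:
  [0] {0}
  [1] {0,1,2}
  [2] {0}
  [3] {0,2}
  [4] {0}
  [5] {2}
  [6] {0}
  [7] {0,2}

yes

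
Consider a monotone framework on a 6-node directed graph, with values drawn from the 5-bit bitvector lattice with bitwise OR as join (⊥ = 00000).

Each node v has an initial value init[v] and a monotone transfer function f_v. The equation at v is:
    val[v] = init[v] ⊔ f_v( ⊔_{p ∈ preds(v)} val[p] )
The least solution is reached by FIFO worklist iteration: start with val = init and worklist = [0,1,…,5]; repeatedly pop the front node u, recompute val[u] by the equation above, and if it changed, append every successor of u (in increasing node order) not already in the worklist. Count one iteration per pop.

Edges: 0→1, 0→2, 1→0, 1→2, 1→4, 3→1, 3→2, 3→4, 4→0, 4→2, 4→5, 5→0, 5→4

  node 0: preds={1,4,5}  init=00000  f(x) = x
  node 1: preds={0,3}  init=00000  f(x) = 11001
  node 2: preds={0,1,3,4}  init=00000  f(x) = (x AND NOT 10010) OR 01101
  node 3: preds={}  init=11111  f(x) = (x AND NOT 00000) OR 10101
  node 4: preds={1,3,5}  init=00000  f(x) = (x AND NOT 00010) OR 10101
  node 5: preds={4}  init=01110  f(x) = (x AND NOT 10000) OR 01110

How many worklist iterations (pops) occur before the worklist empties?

Trace (10 dequeues):
  [1] u=0 | in 01110 | out 01110 | prev 00000 | push {}
  [2] u=1 | in 11111 | out 11001 | prev 00000 | push {0}
  [3] u=2 | in 11111 | out 01101 | prev 00000 | push {}
  [4] u=3 | in 00000 | out 11111 | ==
  [5] u=4 | in 11111 | out 11101 | prev 00000 | push {2}
  [6] u=5 | in 11101 | out 01111 | prev 01110 | push {4}
  [7] u=0 | in 11111 | out 11111 | prev 01110 | push {1}
  [8] u=2 | in 11111 | out 01101 | ==
  [9] u=4 | in 11111 | out 11101 | ==
  [10] u=1 | in 11111 | out 11001 | ==

Converged values:
  [0] 11111
  [1] 11001
  [2] 01101
  [3] 11111
  [4] 11101
  [5] 01111

10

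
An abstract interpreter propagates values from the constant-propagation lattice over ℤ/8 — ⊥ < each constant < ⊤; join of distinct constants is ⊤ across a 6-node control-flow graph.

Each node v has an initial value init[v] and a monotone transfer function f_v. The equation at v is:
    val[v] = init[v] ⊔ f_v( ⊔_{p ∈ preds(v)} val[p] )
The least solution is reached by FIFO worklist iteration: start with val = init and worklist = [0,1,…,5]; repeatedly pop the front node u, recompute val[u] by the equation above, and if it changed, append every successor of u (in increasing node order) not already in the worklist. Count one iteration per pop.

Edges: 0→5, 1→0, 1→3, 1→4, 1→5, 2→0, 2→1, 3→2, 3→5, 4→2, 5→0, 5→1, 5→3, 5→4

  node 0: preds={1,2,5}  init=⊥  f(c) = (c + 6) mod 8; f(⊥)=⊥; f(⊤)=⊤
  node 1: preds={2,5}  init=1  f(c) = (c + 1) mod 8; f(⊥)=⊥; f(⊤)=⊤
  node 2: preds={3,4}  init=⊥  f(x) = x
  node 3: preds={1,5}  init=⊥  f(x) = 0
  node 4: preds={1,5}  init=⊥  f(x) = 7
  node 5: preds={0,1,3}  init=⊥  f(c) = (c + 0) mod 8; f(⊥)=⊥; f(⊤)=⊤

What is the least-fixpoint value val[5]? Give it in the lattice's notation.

Iteration log — 13 steps:
  step 1. node 0  ⊔preds=1  new=7  old=⊥  +wl: 
  step 2. node 1  ⊔preds=⊥  new=1  stable
  step 3. node 2  ⊔preds=⊥  new=⊥  stable
  step 4. node 3  ⊔preds=1  new=0  old=⊥  +wl: 2
  step 5. node 4  ⊔preds=1  new=7  old=⊥  +wl: 
  step 6. node 5  ⊔preds=⊤  new=⊤  old=⊥  +wl: 0,1,3,4
  step 7. node 2  ⊔preds=⊤  new=⊤  old=⊥  +wl: 
  step 8. node 0  ⊔preds=⊤  new=⊤  old=7  +wl: 5
  step 9. node 1  ⊔preds=⊤  new=⊤  old=1  +wl: 0
  step 10. node 3  ⊔preds=⊤  new=0  stable
  step 11. node 4  ⊔preds=⊤  new=7  stable
  step 12. node 5  ⊔preds=⊤  new=⊤  stable
  step 13. node 0  ⊔preds=⊤  new=⊤  stable

Least fixpoint reached:
  node 0: ⊤
  node 1: ⊤
  node 2: ⊤
  node 3: 0
  node 4: 7
  node 5: ⊤

⊤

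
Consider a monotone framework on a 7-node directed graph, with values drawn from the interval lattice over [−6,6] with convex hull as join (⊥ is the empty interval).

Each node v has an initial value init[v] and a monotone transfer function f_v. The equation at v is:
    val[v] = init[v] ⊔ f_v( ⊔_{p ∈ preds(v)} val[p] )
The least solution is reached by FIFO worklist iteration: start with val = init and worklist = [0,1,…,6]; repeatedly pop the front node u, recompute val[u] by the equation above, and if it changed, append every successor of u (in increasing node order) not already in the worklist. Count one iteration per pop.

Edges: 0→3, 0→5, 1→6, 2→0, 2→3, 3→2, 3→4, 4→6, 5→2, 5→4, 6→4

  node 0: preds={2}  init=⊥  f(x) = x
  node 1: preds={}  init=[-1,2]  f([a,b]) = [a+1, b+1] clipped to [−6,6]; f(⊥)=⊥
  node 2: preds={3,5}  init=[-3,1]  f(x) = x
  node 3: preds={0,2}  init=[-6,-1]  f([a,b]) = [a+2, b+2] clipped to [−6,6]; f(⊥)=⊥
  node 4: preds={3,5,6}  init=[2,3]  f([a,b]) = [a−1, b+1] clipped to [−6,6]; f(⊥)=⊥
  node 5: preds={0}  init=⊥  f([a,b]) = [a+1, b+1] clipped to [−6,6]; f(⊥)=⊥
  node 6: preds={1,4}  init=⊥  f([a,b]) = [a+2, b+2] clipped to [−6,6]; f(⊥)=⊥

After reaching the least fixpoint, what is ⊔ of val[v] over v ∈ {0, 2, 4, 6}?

Iteration log — 28 steps:
  step 1. node 0  ⊔preds=[-3,1]  new=[-3,1]  old=⊥  +wl: 
  step 2. node 1  ⊔preds=⊥  new=[-1,2]  stable
  step 3. node 2  ⊔preds=[-6,-1]  new=[-6,1]  old=[-3,1]  +wl: 0
  step 4. node 3  ⊔preds=[-6,1]  new=[-6,3]  old=[-6,-1]  +wl: 2
  step 5. node 4  ⊔preds=[-6,3]  new=[-6,4]  old=[2,3]  +wl: 
  step 6. node 5  ⊔preds=[-3,1]  new=[-2,2]  old=⊥  +wl: 4
  step 7. node 6  ⊔preds=[-6,4]  new=[-4,6]  old=⊥  +wl: 
  step 8. node 0  ⊔preds=[-6,1]  new=[-6,1]  old=[-3,1]  +wl: 3,5
  step 9. node 2  ⊔preds=[-6,3]  new=[-6,3]  old=[-6,1]  +wl: 0
  step 10. node 4  ⊔preds=[-6,6]  new=[-6,6]  old=[-6,4]  +wl: 6
  step 11. node 3  ⊔preds=[-6,3]  new=[-6,5]  old=[-6,3]  +wl: 2,4
  step 12. node 5  ⊔preds=[-6,1]  new=[-5,2]  old=[-2,2]  +wl: 
  step 13. node 0  ⊔preds=[-6,3]  new=[-6,3]  old=[-6,1]  +wl: 3,5
  step 14. node 6  ⊔preds=[-6,6]  new=[-4,6]  stable
  step 15. node 2  ⊔preds=[-6,5]  new=[-6,5]  old=[-6,3]  +wl: 0
  step 16. node 4  ⊔preds=[-6,6]  new=[-6,6]  stable
  step 17. node 3  ⊔preds=[-6,5]  new=[-6,6]  old=[-6,5]  +wl: 2,4
  step 18. node 5  ⊔preds=[-6,3]  new=[-5,4]  old=[-5,2]  +wl: 
  step 19. node 0  ⊔preds=[-6,5]  new=[-6,5]  old=[-6,3]  +wl: 3,5
  step 20. node 2  ⊔preds=[-6,6]  new=[-6,6]  old=[-6,5]  +wl: 0
  step 21. node 4  ⊔preds=[-6,6]  new=[-6,6]  stable
  step 22. node 3  ⊔preds=[-6,6]  new=[-6,6]  stable
  step 23. node 5  ⊔preds=[-6,5]  new=[-5,6]  old=[-5,4]  +wl: 2,4
  step 24. node 0  ⊔preds=[-6,6]  new=[-6,6]  old=[-6,5]  +wl: 3,5
  step 25. node 2  ⊔preds=[-6,6]  new=[-6,6]  stable
  step 26. node 4  ⊔preds=[-6,6]  new=[-6,6]  stable
  step 27. node 3  ⊔preds=[-6,6]  new=[-6,6]  stable
  step 28. node 5  ⊔preds=[-6,6]  new=[-5,6]  stable

Least fixpoint reached:
  node 0: [-6,6]
  node 1: [-1,2]
  node 2: [-6,6]
  node 3: [-6,6]
  node 4: [-6,6]
  node 5: [-5,6]
  node 6: [-4,6]

[-6,6]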